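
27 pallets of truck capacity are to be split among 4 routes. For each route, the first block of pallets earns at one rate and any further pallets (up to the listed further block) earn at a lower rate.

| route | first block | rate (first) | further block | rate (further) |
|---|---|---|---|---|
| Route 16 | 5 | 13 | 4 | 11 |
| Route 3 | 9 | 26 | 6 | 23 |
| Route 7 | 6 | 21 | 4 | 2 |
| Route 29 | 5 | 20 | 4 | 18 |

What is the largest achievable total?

Rank every tier by rate: Route 3/T1 26 > Route 3/T2 23 > Route 7/T1 21 > Route 29/T1 20 > Route 29/T2 18 > Route 16/T1 13 > Route 16/T2 11 > Route 7/T2 2.
Route 3 T1 at 26: fill all 9 ; 18 left.
Route 3 T2 at 23: fill all 6 ; 12 left.
Fill Route 7 T1 block (6 at 21) ; 6 left.
Fill Route 29 T1 block (5 at 20) ; 1 left.
Route 29 T2 at 18: only 1 left, fill 1.
Total = 26×9 + 23×6 + 21×6 + 20×5 + 18×1 = 616.

616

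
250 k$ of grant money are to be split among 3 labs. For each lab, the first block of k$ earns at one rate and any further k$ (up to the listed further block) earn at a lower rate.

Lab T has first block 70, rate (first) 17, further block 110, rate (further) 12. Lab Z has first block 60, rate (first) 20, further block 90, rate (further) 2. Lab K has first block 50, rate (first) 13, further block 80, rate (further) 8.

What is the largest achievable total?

3880

Rank every tier by rate: Lab Z/T1 20 > Lab T/T1 17 > Lab K/T1 13 > Lab T/T2 12 > Lab K/T2 8 > Lab Z/T2 2.
Lab Z T1 at 20: fill all 60 → 190 left.
Lab T/T1 (17): +70 → 120 left.
Lab K T1 at 13: fill all 50 → 70 left.
Lab T/T2: +70 of 110 at 12; pool empty.
Total = 20×60 + 17×70 + 13×50 + 12×70 = 3880.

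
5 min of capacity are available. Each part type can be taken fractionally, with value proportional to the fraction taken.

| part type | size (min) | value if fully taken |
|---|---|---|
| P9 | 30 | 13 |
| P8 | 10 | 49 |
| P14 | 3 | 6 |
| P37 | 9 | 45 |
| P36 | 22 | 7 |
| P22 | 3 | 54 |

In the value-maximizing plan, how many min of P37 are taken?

Best value per unit of size first: P22 54/3≈18, P37 45/9≈5, P8 49/10≈4.9, P14 6/3≈2, P9 13/30≈0.433, P36 7/22≈0.318.
P22: take in full, 3 min for value 54 ; 2 left.
Fill the last 2 min with part of P37: 2/9 of it earns 10.

2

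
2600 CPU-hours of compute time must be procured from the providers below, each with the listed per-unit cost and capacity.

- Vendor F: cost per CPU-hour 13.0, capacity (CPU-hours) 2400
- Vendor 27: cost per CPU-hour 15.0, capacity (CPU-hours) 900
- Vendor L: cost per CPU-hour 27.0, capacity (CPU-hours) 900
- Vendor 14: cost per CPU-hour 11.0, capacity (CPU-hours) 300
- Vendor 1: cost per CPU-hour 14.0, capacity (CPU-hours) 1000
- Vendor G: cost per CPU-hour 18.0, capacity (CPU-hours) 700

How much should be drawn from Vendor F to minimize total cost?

Cheapest first:
Vendor 14 at 11.0: take all 300 CPU-hours — 2300 still needed.
Vendor F at 13.0: take 2300 of its 2400 — requirement met.
Vendor 1, Vendor 27, Vendor G, Vendor L: unused.

2300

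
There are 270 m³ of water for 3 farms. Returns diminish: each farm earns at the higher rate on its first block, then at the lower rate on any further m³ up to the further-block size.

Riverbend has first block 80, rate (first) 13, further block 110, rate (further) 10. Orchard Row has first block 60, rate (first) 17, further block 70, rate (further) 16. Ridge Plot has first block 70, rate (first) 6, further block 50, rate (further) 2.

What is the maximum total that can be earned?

Treat each block as its own option and order by rate: Orchard Row/tier1 17 > Orchard Row/tier2 16 > Riverbend/tier1 13 > Riverbend/tier2 10 > Ridge Plot/tier1 6 > Ridge Plot/tier2 2.
Orchard Row/tier1 (17): +60 → 210 left.
Orchard Row tier2 at 16: fill all 70 → 140 left.
Fill Riverbend tier1 block (80 at 13) → 60 left.
Riverbend tier2 at 10: only 60 left, fill 60.
Total = 17×60 + 16×70 + 13×80 + 10×60 = 3780.

3780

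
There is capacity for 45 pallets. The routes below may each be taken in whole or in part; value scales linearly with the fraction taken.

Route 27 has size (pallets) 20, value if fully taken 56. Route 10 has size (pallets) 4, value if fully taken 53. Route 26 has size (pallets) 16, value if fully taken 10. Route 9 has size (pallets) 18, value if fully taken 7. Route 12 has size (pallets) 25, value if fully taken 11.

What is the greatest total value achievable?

Rank by value-to-size ratio: Route 10 53/4≈13.2, Route 27 56/20≈2.8, Route 26 10/16≈0.625, Route 12 11/25≈0.44, Route 9 7/18≈0.389.
All 4 pallets of Route 10 fit (value 53) ; 41 remain.
Route 27: take in full, 20 pallets for value 56 ; 21 left.
All 16 pallets of Route 26 fit (value 10) ; 5 remain.
Fill the last 5 pallets with part of Route 12: 5/25 of it earns 2.2.
Total value = 121.2.

121.2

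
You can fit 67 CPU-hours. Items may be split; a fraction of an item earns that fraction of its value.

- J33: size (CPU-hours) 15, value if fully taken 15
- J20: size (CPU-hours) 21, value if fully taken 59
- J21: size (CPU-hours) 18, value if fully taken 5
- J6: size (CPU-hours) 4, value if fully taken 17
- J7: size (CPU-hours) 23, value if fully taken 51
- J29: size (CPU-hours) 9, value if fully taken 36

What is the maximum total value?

Rank by value-to-size ratio: J6 17/4≈4.25, J29 36/9≈4, J20 59/21≈2.81, J7 51/23≈2.22, J33 15/15≈1, J21 5/18≈0.278.
J6: take in full, 4 CPU-hours for value 17 ; 63 left.
All 9 CPU-hours of J29 fit (value 36) ; 54 remain.
All 21 CPU-hours of J20 fit (value 59) ; 33 remain.
Take all of J7 (23 CPU-hours, value 51) ; 10 CPU-hours left.
Only 10 CPU-hours remain; take 10/15 of J33 for value 15×10/15 = 10.
Total value = 173.

173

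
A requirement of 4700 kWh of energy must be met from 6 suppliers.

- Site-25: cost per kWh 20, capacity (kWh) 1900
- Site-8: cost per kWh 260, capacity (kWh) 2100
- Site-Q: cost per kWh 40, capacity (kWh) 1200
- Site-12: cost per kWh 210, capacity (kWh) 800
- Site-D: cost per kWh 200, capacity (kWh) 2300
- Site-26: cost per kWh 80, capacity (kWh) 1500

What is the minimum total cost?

226000

Use suppliers in increasing cost order.
Take 1900 from Site-25 at 20 — need 2800 more.
Site-Q at 40: take all 1200 kWh — 1600 still needed.
Site-26 at 80: take all 1500 kWh — 100 still needed.
Take 100 from Site-D at 200 to finish.
Site-12, Site-8: unused.
Cost = 1900×20 + 1200×40 + 1500×80 + 100×200 = 226000.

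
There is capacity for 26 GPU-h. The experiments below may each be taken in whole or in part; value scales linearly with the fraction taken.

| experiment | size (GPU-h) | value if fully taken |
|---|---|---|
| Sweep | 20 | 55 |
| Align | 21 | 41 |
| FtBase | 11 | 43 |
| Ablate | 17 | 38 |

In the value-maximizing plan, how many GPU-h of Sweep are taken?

15

Best value per unit of size first: FtBase 43/11≈3.91, Sweep 55/20≈2.75, Ablate 38/17≈2.24, Align 41/21≈1.95.
Take all of FtBase (11 GPU-h, value 43) ; 15 GPU-h left.
15 GPU-h left: a 15/20 share of Sweep gives 55×15/20 = 41.25.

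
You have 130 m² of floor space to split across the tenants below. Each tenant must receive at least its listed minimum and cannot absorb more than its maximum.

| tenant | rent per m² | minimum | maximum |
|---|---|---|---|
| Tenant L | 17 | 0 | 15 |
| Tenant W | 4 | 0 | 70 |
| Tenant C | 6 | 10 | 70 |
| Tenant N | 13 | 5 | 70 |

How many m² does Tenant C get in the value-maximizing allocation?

45

Meeting every minimum uses 0+0+10+5 = 15 m², leaving 115.
Order the tenants by rent per m²: Tenant L 17 > Tenant N 13 > Tenant C 6 > Tenant W 4.
Tenant L: +15 to 15 (cap) ; 100 left.
Tenant N takes 65 more to reach its cap of 70 ; 35 left.
Only 35 left; Tenant C takes them to reach 45.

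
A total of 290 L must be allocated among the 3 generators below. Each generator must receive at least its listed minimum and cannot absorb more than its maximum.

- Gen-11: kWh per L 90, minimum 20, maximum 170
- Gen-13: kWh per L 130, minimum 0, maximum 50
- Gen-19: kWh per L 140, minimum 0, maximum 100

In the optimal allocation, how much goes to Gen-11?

Meeting every minimum uses 20+0+0 = 20 L, leaving 270.
Rank by kWh per L: Gen-19 140 > Gen-13 130 > Gen-11 90.
Gen-19: +100 to 100 (cap) — 170 left.
Gen-13: +50 to 50 (cap) — 120 left.
Gen-11 has room for 150 more but only 120 remain, so it gets 140.

140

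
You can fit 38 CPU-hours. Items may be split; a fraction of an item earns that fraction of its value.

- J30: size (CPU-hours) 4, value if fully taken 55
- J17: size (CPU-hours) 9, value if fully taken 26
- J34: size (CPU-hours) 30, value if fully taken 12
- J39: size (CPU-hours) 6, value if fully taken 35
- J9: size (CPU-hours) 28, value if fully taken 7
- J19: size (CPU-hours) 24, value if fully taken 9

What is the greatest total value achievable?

123.6

Rank by value-to-size ratio: J30 55/4≈13.8, J39 35/6≈5.83, J17 26/9≈2.89, J34 12/30≈0.4, J19 9/24≈0.375, J9 7/28≈0.25.
Take all of J30 (4 CPU-hours, value 55) ; 34 CPU-hours left.
J39: take in full, 6 CPU-hours for value 35 ; 28 left.
Take all of J17 (9 CPU-hours, value 26) ; 19 CPU-hours left.
19 CPU-hours left: a 19/30 share of J34 gives 12×19/30 = 7.6.
Total value = 123.6.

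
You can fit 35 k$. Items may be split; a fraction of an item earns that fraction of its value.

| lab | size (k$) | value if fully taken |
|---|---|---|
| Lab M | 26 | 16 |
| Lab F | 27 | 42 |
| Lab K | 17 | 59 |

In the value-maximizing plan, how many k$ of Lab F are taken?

18

Sort by value density: Lab K 59/17≈3.47, Lab F 42/27≈1.56, Lab M 16/26≈0.615.
Take all of Lab K (17 k$, value 59) → 18 k$ left.
Fill the last 18 k$ with part of Lab F: 18/27 of it earns 28.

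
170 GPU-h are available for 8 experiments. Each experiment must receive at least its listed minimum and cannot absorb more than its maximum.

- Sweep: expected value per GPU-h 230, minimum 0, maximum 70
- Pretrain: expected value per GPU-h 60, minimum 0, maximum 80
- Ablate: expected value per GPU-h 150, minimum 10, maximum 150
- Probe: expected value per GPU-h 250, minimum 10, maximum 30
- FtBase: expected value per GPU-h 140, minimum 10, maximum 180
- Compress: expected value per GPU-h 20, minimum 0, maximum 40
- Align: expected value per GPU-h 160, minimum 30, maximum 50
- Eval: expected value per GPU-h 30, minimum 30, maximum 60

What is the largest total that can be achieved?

Meeting every minimum uses 0+0+10+10+10+0+30+30 = 90 GPU-h, leaving 80.
Rank by expected value per GPU-h: Probe 250 > Sweep 230 > Align 160 > Ablate 150 > FtBase 140 > Pretrain 60 > Eval 30 > Compress 20.
Give Probe 20 more to hit its cap of 30 — 60 left.
Sweep: +60 (room for 70) → 60. Pool exhausted.
Total = 230×60 + 150×10 + 250×30 + 140×10 + 160×30 + 30×30 = 29900.

29900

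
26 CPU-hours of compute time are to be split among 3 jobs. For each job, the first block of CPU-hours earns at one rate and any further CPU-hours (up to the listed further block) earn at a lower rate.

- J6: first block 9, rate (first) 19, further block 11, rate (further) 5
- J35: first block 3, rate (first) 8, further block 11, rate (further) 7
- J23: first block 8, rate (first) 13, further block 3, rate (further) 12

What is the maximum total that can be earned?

Rank every tier by rate: J6/tier1 19 > J23/tier1 13 > J23/tier2 12 > J35/tier1 8 > J35/tier2 7 > J6/tier2 5.
J6/tier1 (19): +9 ; 17 left.
J23/tier1 (13): +8 ; 9 left.
Fill J23 tier2 block (3 at 12) ; 6 left.
J35/tier1 (8): +3 ; 3 left.
J35 tier2 at 7: only 3 left, fill 3.
Total = 19×9 + 13×8 + 12×3 + 8×3 + 7×3 = 356.

356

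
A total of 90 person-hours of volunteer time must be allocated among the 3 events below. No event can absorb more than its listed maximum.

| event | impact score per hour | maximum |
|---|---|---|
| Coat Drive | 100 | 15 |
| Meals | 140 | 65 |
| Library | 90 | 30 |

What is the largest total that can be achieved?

11500

Highest impact score per hour first: Meals 140 > Coat Drive 100 > Library 90.
Give Meals 65 to hit its cap of 65 — 25 left.
Coat Drive: +15 to 15 (cap) — 10 left.
Library has room for 30 but only 10 remain, so it gets 10.
Total = 100×15 + 140×65 + 90×10 = 11500.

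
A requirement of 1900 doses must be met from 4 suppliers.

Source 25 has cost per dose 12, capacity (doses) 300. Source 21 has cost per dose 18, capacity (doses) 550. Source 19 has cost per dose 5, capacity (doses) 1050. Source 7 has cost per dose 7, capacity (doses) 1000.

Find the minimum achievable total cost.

Use suppliers in increasing cost order.
Take 1050 from Source 19 at 5 ; need 850 more.
Source 7 at 7: take 850 of its 1000 ; requirement met.
Source 25, Source 21: unused.
Cost = 1050×5 + 850×7 = 11200.

11200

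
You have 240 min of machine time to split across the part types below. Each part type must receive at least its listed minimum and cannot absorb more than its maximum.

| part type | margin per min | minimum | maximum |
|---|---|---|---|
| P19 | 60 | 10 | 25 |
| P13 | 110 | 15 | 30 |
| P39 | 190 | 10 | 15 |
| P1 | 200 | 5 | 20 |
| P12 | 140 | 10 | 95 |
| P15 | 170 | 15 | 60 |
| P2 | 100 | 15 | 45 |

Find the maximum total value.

35200

Meeting every minimum uses 10+15+10+5+10+15+15 = 80 min, leaving 160.
Highest margin per min first: P1 200 > P39 190 > P15 170 > P12 140 > P13 110 > P2 100 > P19 60.
P1: +15 to 20 (cap) — 145 left.
P39: +5 to 15 (cap) — 140 left.
Give P15 45 more to hit its cap of 60 — 95 left.
Give P12 85 more to hit its cap of 95 — 10 left.
P13: +10 (room for 15) → 25. Pool exhausted.
Total = 60×10 + 110×25 + 190×15 + 200×20 + 140×95 + 170×60 + 100×15 = 35200.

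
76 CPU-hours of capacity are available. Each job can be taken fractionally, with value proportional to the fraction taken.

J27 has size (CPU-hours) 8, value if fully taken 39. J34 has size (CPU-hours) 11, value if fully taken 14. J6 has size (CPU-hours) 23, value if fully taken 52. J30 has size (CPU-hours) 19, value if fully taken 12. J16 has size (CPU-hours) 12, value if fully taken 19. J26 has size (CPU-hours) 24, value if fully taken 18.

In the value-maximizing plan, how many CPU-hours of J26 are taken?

Sort by value density: J27 39/8≈4.88, J6 52/23≈2.26, J16 19/12≈1.58, J34 14/11≈1.27, J26 18/24≈0.75, J30 12/19≈0.632.
Take all of J27 (8 CPU-hours, value 39) — 68 CPU-hours left.
All 23 CPU-hours of J6 fit (value 52) — 45 remain.
Take all of J16 (12 CPU-hours, value 19) — 33 CPU-hours left.
J34: take in full, 11 CPU-hours for value 14 — 22 left.
Only 22 CPU-hours remain; take 22/24 of J26 for value 18×22/24 = 16.5.

22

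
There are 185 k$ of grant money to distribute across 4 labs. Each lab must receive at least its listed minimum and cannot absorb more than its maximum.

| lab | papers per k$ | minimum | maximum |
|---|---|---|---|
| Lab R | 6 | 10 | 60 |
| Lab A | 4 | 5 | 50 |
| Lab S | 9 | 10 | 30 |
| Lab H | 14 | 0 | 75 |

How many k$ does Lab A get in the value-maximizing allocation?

20

Meeting every minimum uses 10+5+10+0 = 25 k$, leaving 160.
Order the labs by papers per k$: Lab H 14 > Lab S 9 > Lab R 6 > Lab A 4.
Lab H: +75 to 75 (cap) ; 85 left.
Lab S: +20 to 30 (cap) ; 65 left.
Lab R takes 50 more to reach its cap of 60 ; 15 left.
Lab A: +15 (room for 45) → 20. Pool exhausted.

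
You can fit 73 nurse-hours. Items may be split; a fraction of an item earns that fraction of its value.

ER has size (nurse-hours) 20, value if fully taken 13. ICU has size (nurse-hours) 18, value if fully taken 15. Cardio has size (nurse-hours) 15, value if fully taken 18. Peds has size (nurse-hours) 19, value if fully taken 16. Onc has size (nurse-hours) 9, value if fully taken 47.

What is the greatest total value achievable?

Sort by value density: Onc 47/9≈5.22, Cardio 18/15≈1.2, Peds 16/19≈0.842, ICU 15/18≈0.833, ER 13/20≈0.65.
Take all of Onc (9 nurse-hours, value 47) → 64 nurse-hours left.
All 15 nurse-hours of Cardio fit (value 18) → 49 remain.
Peds: take in full, 19 nurse-hours for value 16 → 30 left.
Take all of ICU (18 nurse-hours, value 15) → 12 nurse-hours left.
12 nurse-hours left: a 12/20 share of ER gives 13×12/20 = 7.8.
Total value = 103.8.

103.8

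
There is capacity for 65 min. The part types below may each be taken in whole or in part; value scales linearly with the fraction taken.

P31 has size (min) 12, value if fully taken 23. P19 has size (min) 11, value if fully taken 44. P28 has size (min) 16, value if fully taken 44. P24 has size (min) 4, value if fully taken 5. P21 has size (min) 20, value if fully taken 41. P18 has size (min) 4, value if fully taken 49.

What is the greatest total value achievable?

203.5

Rank by value-to-size ratio: P18 49/4≈12.2, P19 44/11≈4, P28 44/16≈2.75, P21 41/20≈2.05, P31 23/12≈1.92, P24 5/4≈1.25.
All 4 min of P18 fit (value 49) → 61 remain.
Take all of P19 (11 min, value 44) → 50 min left.
P28: take in full, 16 min for value 44 → 34 left.
Take all of P21 (20 min, value 41) → 14 min left.
Take all of P31 (12 min, value 23) → 2 min left.
Fill the last 2 min with part of P24: 2/4 of it earns 2.5.
Total value = 203.5.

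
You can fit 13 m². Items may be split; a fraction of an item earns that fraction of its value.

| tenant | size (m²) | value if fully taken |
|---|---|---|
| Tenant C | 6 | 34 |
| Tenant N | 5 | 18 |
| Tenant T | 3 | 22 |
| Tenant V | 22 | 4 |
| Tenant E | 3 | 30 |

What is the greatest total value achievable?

89.6

Rank by value-to-size ratio: Tenant E 30/3≈10, Tenant T 22/3≈7.33, Tenant C 34/6≈5.67, Tenant N 18/5≈3.6, Tenant V 4/22≈0.182.
Tenant E: take in full, 3 m² for value 30 ; 10 left.
Tenant T: take in full, 3 m² for value 22 ; 7 left.
All 6 m² of Tenant C fit (value 34) ; 1 remain.
1 m² left: a 1/5 share of Tenant N gives 18×1/5 = 3.6.
Total value = 89.6.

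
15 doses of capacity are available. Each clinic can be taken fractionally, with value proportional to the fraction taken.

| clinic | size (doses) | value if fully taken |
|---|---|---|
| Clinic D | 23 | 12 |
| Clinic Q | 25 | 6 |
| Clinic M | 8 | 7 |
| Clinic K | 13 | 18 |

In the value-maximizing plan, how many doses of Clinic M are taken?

Rank by value-to-size ratio: Clinic K 18/13≈1.38, Clinic M 7/8≈0.875, Clinic D 12/23≈0.522, Clinic Q 6/25≈0.24.
Clinic K: take in full, 13 doses for value 18 — 2 left.
Only 2 doses remain; take 2/8 of Clinic M for value 7×2/8 = 1.75.

2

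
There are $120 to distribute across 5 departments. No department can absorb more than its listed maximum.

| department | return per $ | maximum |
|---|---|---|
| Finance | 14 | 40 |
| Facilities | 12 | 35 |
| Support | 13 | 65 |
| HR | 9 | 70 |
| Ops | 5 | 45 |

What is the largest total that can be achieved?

Highest return per $ first: Finance 14 > Support 13 > Facilities 12 > HR 9 > Ops 5.
Finance takes 40 to reach its cap of 40 — 80 left.
Support: +65 to 65 (cap) — 15 left.
Facilities: +15 (room for 35) → 15. Pool exhausted.
Total = 14×40 + 12×15 + 13×65 = 1585.

1585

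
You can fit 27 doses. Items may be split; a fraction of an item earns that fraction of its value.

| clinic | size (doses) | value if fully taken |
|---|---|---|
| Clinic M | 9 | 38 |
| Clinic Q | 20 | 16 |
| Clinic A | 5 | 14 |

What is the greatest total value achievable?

62.4

Best value per unit of size first: Clinic M 38/9≈4.22, Clinic A 14/5≈2.8, Clinic Q 16/20≈0.8.
Take all of Clinic M (9 doses, value 38) — 18 doses left.
Take all of Clinic A (5 doses, value 14) — 13 doses left.
Only 13 doses remain; take 13/20 of Clinic Q for value 16×13/20 = 10.4.
Total value = 62.4.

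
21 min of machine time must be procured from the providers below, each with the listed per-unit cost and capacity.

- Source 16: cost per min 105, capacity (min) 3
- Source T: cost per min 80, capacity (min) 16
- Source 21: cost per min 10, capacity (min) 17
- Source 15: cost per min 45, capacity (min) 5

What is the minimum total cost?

350

Cheapest first:
Source 21 (10): use full 17 → 4 min to go.
Source 15 at 45: take 4 of its 5 → requirement met.
Source T, Source 16: unused.
Cost = 17×10 + 4×45 = 350.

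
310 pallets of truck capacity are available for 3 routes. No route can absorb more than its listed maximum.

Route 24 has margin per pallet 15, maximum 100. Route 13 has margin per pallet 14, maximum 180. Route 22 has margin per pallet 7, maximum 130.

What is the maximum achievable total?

Order the routes by margin per pallet: Route 24 15 > Route 13 14 > Route 22 7.
Route 24: +100 to 100 (cap) → 210 left.
Route 13 takes 180 to reach its cap of 180 → 30 left.
Only 30 left; Route 22 takes them to reach 30.
Total = 15×100 + 14×180 + 7×30 = 4230.

4230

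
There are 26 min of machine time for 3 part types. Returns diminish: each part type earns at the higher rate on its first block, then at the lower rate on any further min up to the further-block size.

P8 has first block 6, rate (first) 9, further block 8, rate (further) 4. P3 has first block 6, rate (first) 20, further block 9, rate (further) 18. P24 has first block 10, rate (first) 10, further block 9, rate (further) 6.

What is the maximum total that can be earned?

391

Rank every tier by rate: P3/T1 20 > P3/T2 18 > P24/T1 10 > P8/T1 9 > P24/T2 6 > P8/T2 4.
Fill P3 T1 block (6 at 20) — 20 left.
P3 T2 at 18: fill all 9 — 11 left.
Fill P24 T1 block (10 at 10) — 1 left.
1 remain; put them into P8 T1 at 9.
Total = 20×6 + 18×9 + 10×10 + 9×1 = 391.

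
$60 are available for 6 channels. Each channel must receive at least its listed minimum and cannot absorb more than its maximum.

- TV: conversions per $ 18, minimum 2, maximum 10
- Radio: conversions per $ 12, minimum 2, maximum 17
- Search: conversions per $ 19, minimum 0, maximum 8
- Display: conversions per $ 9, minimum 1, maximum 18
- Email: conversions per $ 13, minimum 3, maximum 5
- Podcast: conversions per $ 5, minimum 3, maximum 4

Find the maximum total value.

Meeting every minimum uses 2+2+0+1+3+3 = 11 $, leaving 49.
Highest conversions per $ first: Search 19 > TV 18 > Email 13 > Radio 12 > Display 9 > Podcast 5.
Search: +8 to 8 (cap) ; 41 left.
Give TV 8 more to hit its cap of 10 ; 33 left.
Email: +2 to 5 (cap) ; 31 left.
Radio takes 15 more to reach its cap of 17 ; 16 left.
Display has room for 17 more but only 16 remain, so it gets 17.
Total = 18×10 + 12×17 + 19×8 + 9×17 + 13×5 + 5×3 = 769.

769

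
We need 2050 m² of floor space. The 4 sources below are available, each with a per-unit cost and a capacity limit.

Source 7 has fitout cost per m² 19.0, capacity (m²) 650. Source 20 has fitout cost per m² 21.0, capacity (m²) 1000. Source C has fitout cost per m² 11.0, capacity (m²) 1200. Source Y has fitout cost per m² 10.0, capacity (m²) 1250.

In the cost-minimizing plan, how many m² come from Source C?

800

Use sources in increasing cost order.
Source Y at 10.0: take all 1250 m² ; 800 still needed.
Source C at 11.0: take 800 of its 1200 ; requirement met.
Source 7, Source 20: unused.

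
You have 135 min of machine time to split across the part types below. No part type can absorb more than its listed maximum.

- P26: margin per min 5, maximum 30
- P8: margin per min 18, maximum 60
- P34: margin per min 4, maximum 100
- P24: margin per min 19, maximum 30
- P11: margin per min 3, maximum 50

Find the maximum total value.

1860

Highest margin per min first: P24 19 > P8 18 > P26 5 > P34 4 > P11 3.
P24 takes 30 to reach its cap of 30 ; 105 left.
P8: +60 to 60 (cap) ; 45 left.
P26 takes 30 to reach its cap of 30 ; 15 left.
P34 has room for 100 but only 15 remain, so it gets 15.
Total = 5×30 + 18×60 + 4×15 + 19×30 = 1860.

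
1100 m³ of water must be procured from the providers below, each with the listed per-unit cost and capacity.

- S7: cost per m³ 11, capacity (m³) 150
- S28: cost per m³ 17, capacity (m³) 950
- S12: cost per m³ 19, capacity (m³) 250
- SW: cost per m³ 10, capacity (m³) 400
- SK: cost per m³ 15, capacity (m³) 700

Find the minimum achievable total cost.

13900

Use providers in increasing cost order.
SW (10): use full 400 ; 700 m³ to go.
Take 150 from S7 at 11 ; need 550 more.
SK (15): take the remaining 550 ; done.
S28, S12: unused.
Cost = 400×10 + 150×11 + 550×15 = 13900.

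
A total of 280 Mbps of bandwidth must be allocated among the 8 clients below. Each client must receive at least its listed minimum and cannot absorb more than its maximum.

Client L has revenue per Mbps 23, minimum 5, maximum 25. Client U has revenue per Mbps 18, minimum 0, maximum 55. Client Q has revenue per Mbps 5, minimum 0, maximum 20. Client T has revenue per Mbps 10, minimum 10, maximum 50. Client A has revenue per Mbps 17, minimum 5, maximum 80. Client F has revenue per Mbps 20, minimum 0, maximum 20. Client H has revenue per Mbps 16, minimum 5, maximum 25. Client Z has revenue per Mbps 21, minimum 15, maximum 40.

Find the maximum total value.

4915

Meeting every minimum uses 5+0+0+10+5+0+5+15 = 40 Mbps, leaving 240.
Rank by revenue per Mbps: Client L 23 > Client Z 21 > Client F 20 > Client U 18 > Client A 17 > Client H 16 > Client T 10 > Client Q 5.
Client L takes 20 more to reach its cap of 25 — 220 left.
Client Z: +25 to 40 (cap) — 195 left.
Give Client F 20 more to hit its cap of 20 — 175 left.
Client U: +55 to 55 (cap) — 120 left.
Client A: +75 to 80 (cap) — 45 left.
Give Client H 20 more to hit its cap of 25 — 25 left.
Only 25 left; Client T takes them to reach 35.
Total = 23×25 + 18×55 + 10×35 + 17×80 + 20×20 + 16×25 + 21×40 = 4915.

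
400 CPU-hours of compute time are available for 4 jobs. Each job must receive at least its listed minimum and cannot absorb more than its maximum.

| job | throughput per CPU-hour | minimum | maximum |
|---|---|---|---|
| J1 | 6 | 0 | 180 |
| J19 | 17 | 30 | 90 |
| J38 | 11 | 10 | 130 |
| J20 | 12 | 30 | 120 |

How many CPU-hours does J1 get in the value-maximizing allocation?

60

Meeting every minimum uses 0+30+10+30 = 70 CPU-hours, leaving 330.
Order the jobs by throughput per CPU-hour: J19 17 > J20 12 > J38 11 > J1 6.
J19 takes 60 more to reach its cap of 90 → 270 left.
J20: +90 to 120 (cap) → 180 left.
J38 takes 120 more to reach its cap of 130 → 60 left.
Only 60 left; J1 takes them to reach 60.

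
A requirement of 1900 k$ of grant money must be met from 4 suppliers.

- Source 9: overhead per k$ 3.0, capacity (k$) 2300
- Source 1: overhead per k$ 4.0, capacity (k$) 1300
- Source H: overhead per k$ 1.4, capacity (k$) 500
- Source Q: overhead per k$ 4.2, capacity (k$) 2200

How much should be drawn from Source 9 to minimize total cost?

1400

Fill from the cheapest supplier first.
Source H (1.4): use full 500 — 1400 k$ to go.
Take 1400 from Source 9 at 3.0 to finish.
Source 1, Source Q: unused.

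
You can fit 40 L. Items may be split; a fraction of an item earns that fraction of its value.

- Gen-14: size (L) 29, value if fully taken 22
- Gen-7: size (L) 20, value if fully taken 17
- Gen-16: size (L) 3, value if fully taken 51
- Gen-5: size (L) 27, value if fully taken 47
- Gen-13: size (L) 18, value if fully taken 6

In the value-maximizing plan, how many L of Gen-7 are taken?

Best value per unit of size first: Gen-16 51/3≈17, Gen-5 47/27≈1.74, Gen-7 17/20≈0.85, Gen-14 22/29≈0.759, Gen-13 6/18≈0.333.
Take all of Gen-16 (3 L, value 51) → 37 L left.
Gen-5: take in full, 27 L for value 47 → 10 left.
Only 10 L remain; take 10/20 of Gen-7 for value 17×10/20 = 8.5.

10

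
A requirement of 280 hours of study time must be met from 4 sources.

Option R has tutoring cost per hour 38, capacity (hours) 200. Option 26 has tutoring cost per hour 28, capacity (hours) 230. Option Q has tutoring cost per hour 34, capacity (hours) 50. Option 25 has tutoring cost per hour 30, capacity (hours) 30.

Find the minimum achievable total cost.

Use sources in increasing cost order.
Option 26 (28): use full 230 → 50 hours to go.
Option 25 (30): use full 30 → 20 hours to go.
Option Q at 34: take 20 of its 50 → requirement met.
Option R: unused.
Cost = 230×28 + 30×30 + 20×34 = 8020.

8020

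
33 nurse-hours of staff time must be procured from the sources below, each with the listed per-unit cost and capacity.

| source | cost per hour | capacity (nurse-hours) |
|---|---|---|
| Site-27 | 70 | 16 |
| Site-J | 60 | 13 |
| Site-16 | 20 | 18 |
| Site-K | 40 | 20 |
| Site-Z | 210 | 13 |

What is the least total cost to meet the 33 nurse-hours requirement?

960

Cheapest first:
Site-16 (20): use full 18 → 15 nurse-hours to go.
Site-K at 40: take 15 of its 20 → requirement met.
Site-J, Site-27, Site-Z: unused.
Cost = 18×20 + 15×40 = 960.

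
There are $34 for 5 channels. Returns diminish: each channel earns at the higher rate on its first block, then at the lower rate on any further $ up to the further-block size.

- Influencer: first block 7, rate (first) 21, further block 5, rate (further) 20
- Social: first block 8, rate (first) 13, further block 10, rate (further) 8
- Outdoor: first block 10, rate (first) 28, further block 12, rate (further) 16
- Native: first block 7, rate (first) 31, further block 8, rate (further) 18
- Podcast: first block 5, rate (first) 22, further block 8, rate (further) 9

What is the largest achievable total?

Order all 10 blocks by rate: Native/tier1 31 > Outdoor/tier1 28 > Podcast/tier1 22 > Influencer/tier1 21 > Influencer/tier2 20 > Native/tier2 18 > Outdoor/tier2 16 > Social/tier1 13 > Podcast/tier2 9 > Social/tier2 8.
Fill Native tier1 block (7 at 31) ; 27 left.
Outdoor tier1 at 28: fill all 10 ; 17 left.
Podcast/tier1 (22): +5 ; 12 left.
Fill Influencer tier1 block (7 at 21) ; 5 left.
Fill Influencer tier2 block (5 at 20) ; 0 left.
Total = 31×7 + 28×10 + 22×5 + 21×7 + 20×5 = 854.

854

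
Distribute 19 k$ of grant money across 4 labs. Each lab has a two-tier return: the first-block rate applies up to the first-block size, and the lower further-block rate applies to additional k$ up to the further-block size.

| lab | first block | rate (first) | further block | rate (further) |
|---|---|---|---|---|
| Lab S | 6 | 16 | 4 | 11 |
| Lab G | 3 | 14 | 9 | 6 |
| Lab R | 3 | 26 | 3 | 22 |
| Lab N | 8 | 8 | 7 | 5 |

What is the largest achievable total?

326

Rank every tier by rate: Lab R/first 26 > Lab R/second 22 > Lab S/first 16 > Lab G/first 14 > Lab S/second 11 > Lab N/first 8 > Lab G/second 6 > Lab N/second 5.
Lab R first at 26: fill all 3 — 16 left.
Lab R/second (22): +3 — 13 left.
Lab S first at 16: fill all 6 — 7 left.
Lab G/first (14): +3 — 4 left.
Lab S/second (11): +4 — 0 left.
Total = 26×3 + 22×3 + 16×6 + 14×3 + 11×4 = 326.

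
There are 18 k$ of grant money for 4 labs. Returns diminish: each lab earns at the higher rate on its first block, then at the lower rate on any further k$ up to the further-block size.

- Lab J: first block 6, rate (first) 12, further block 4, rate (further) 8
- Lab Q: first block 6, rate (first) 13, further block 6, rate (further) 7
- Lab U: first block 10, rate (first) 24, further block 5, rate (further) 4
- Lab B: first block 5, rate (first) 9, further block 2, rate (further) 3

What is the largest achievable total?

342

Treat each block as its own option and order by rate: Lab U/tier1 24 > Lab Q/tier1 13 > Lab J/tier1 12 > Lab B/tier1 9 > Lab J/tier2 8 > Lab Q/tier2 7 > Lab U/tier2 4 > Lab B/tier2 3.
Lab U tier1 at 24: fill all 10 → 8 left.
Lab Q/tier1 (13): +6 → 2 left.
Lab J/tier1: +2 of 6 at 12; pool empty.
Total = 24×10 + 13×6 + 12×2 = 342.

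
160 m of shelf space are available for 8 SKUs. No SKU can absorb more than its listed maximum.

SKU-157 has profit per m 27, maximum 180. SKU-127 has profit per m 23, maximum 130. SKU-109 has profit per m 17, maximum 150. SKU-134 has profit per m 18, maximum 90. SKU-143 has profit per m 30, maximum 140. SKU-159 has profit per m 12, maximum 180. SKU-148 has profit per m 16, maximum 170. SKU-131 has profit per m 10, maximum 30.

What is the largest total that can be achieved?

Highest profit per m first: SKU-143 30 > SKU-157 27 > SKU-127 23 > SKU-134 18 > SKU-109 17 > SKU-148 16 > SKU-159 12 > SKU-131 10.
SKU-143 takes 140 to reach its cap of 140 → 20 left.
SKU-157 has room for 180 but only 20 remain, so it gets 20.
Total = 27×20 + 30×140 = 4740.

4740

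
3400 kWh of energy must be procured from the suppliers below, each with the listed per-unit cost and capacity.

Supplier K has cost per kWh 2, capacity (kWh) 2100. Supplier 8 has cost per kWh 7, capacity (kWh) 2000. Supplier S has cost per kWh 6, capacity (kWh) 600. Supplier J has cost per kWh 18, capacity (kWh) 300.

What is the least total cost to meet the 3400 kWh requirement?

Cheapest first:
Supplier K (2): use full 2100 → 1300 kWh to go.
Supplier S at 6: take all 600 kWh → 700 still needed.
Supplier 8 at 7: take 700 of its 2000 → requirement met.
Supplier J: unused.
Cost = 2100×2 + 600×6 + 700×7 = 12700.

12700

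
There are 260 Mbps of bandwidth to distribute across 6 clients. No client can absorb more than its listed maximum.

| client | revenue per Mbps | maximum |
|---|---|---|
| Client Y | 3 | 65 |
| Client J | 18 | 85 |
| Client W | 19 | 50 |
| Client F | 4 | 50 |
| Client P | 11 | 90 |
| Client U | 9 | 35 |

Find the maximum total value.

3785

Order the clients by revenue per Mbps: Client W 19 > Client J 18 > Client P 11 > Client U 9 > Client F 4 > Client Y 3.
Give Client W 50 to hit its cap of 50 ; 210 left.
Client J: +85 to 85 (cap) ; 125 left.
Client P takes 90 to reach its cap of 90 ; 35 left.
Client U: +35 to 35 (cap) ; 0 left.
Total = 18×85 + 19×50 + 11×90 + 9×35 = 3785.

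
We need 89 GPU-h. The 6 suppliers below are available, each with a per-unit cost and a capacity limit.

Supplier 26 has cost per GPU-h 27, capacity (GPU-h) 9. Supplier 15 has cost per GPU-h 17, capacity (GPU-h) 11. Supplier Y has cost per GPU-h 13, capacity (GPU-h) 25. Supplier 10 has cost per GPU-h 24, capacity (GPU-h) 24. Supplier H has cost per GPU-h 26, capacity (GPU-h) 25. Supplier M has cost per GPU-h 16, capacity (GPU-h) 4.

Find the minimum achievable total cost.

1802

Use suppliers in increasing cost order.
Supplier Y (13): use full 25 — 64 GPU-h to go.
Supplier M at 16: take all 4 GPU-h — 60 still needed.
Supplier 15 (17): use full 11 — 49 GPU-h to go.
Supplier 10 (24): use full 24 — 25 GPU-h to go.
Supplier H (26): use full 25 — 0 GPU-h to go.
Supplier 26: unused.
Cost = 25×13 + 4×16 + 11×17 + 24×24 + 25×26 = 1802.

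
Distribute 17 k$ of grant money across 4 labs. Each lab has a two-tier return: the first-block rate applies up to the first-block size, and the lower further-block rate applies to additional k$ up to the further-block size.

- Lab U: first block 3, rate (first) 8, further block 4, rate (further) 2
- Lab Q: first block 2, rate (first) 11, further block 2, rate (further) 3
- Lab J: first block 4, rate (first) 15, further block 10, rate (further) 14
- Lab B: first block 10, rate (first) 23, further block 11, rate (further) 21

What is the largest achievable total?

377

Order all 8 blocks by rate: Lab B/T1 23 > Lab B/T2 21 > Lab J/T1 15 > Lab J/T2 14 > Lab Q/T1 11 > Lab U/T1 8 > Lab Q/T2 3 > Lab U/T2 2.
Fill Lab B T1 block (10 at 23) ; 7 left.
7 remain; put them into Lab B T2 at 21.
Total = 23×10 + 21×7 = 377.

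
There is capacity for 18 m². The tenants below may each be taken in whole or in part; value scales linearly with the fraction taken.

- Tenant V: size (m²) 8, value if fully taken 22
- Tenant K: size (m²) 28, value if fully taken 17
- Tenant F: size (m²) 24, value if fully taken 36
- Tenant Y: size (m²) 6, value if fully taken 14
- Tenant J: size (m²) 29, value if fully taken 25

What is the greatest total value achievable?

42

Best value per unit of size first: Tenant V 22/8≈2.75, Tenant Y 14/6≈2.33, Tenant F 36/24≈1.5, Tenant J 25/29≈0.862, Tenant K 17/28≈0.607.
Tenant V: take in full, 8 m² for value 22 → 10 left.
Take all of Tenant Y (6 m², value 14) → 4 m² left.
Only 4 m² remain; take 4/24 of Tenant F for value 36×4/24 = 6.
Total value = 42.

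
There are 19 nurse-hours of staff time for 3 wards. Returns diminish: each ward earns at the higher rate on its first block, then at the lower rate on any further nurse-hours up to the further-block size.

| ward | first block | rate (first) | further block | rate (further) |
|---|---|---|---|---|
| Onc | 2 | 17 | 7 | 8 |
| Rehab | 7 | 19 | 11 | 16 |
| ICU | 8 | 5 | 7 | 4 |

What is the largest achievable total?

327

Rank every tier by rate: Rehab/tier1 19 > Onc/tier1 17 > Rehab/tier2 16 > Onc/tier2 8 > ICU/tier1 5 > ICU/tier2 4.
Rehab tier1 at 19: fill all 7 — 12 left.
Onc tier1 at 17: fill all 2 — 10 left.
10 remain; put them into Rehab tier2 at 16.
Total = 19×7 + 17×2 + 16×10 = 327.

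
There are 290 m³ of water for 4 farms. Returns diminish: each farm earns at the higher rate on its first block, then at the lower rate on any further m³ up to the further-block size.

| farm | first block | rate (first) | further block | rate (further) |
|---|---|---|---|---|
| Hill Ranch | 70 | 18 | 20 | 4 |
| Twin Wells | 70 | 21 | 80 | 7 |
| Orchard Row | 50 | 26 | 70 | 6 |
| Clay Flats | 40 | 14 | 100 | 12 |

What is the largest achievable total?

Rank every tier by rate: Orchard Row/T1 26 > Twin Wells/T1 21 > Hill Ranch/T1 18 > Clay Flats/T1 14 > Clay Flats/T2 12 > Twin Wells/T2 7 > Orchard Row/T2 6 > Hill Ranch/T2 4.
Orchard Row/T1 (26): +50 — 240 left.
Twin Wells T1 at 21: fill all 70 — 170 left.
Hill Ranch/T1 (18): +70 — 100 left.
Fill Clay Flats T1 block (40 at 14) — 60 left.
Clay Flats T2 at 12: only 60 left, fill 60.
Total = 26×50 + 21×70 + 18×70 + 14×40 + 12×60 = 5310.

5310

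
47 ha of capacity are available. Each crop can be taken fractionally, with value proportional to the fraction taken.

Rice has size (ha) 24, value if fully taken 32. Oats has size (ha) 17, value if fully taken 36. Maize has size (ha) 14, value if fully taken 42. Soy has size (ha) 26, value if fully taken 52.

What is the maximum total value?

Best value per unit of size first: Maize 42/14≈3, Oats 36/17≈2.12, Soy 52/26≈2, Rice 32/24≈1.33.
Maize: take in full, 14 ha for value 42 → 33 left.
Take all of Oats (17 ha, value 36) → 16 ha left.
16 ha left: a 16/26 share of Soy gives 52×16/26 = 32.
Total value = 110.

110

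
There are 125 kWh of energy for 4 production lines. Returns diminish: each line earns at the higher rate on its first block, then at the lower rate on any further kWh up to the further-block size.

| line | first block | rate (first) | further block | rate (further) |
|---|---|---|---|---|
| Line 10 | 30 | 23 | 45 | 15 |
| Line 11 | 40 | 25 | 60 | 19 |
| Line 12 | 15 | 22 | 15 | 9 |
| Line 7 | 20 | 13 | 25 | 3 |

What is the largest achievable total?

Order all 8 blocks by rate: Line 11/first 25 > Line 10/first 23 > Line 12/first 22 > Line 11/second 19 > Line 10/second 15 > Line 7/first 13 > Line 12/second 9 > Line 7/second 3.
Line 11 first at 25: fill all 40 ; 85 left.
Line 10 first at 23: fill all 30 ; 55 left.
Line 12/first (22): +15 ; 40 left.
Line 11/second: +40 of 60 at 19; pool empty.
Total = 25×40 + 23×30 + 22×15 + 19×40 = 2780.

2780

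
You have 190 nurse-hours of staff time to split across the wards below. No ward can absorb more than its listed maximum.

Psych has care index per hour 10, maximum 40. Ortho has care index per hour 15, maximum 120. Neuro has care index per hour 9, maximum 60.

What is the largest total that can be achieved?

Order the wards by care index per hour: Ortho 15 > Psych 10 > Neuro 9.
Ortho takes 120 to reach its cap of 120 → 70 left.
Psych takes 40 to reach its cap of 40 → 30 left.
Only 30 left; Neuro takes them to reach 30.
Total = 10×40 + 15×120 + 9×30 = 2470.

2470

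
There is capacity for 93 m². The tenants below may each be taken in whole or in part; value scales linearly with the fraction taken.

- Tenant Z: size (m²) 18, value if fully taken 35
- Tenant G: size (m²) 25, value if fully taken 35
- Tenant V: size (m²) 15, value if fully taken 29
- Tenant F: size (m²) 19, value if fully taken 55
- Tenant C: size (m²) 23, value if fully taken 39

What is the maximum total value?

Best value per unit of size first: Tenant F 55/19≈2.89, Tenant Z 35/18≈1.94, Tenant V 29/15≈1.93, Tenant C 39/23≈1.7, Tenant G 35/25≈1.4.
Take all of Tenant F (19 m², value 55) → 74 m² left.
Take all of Tenant Z (18 m², value 35) → 56 m² left.
Take all of Tenant V (15 m², value 29) → 41 m² left.
Take all of Tenant C (23 m², value 39) → 18 m² left.
18 m² left: a 18/25 share of Tenant G gives 35×18/25 = 25.2.
Total value = 183.2.

183.2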